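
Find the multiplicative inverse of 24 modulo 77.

77 = 3*24 + 5
24 = 4*5 + 4
5 = 1*4 + 1
4 = 4*1 + 0
gcd(24, 77) = 1, so the inverse exists.
Back-substitute for 1:
1 = 1*5 − 1*4
  = −1*24 + 5*5
  = 5*77 − 16*24
So 24⁻¹ ≡ −16 ≡ 61 (mod 77).

61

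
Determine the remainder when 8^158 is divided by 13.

Using repeated squaring:
158 in binary is 10011110, i.e. 158 = 128 + 16 + 8 + 4 + 2.
8^1 ≡ 8 (mod 13)
8^2 ≡ 8^2 = 64 ≡ 12 (mod 13)
8^4 ≡ 12^2 = 144 ≡ 1 (mod 13)
8^8 ≡ 1^2 = 1 (mod 13)
8^16 ≡ 1^2 = 1 (mod 13)
8^32 ≡ 1^2 = 1 (mod 13)
8^64 ≡ 1^2 = 1 (mod 13)
8^128 ≡ 1^2 = 1 (mod 13)
8^158 = 8^128 * 8^16 * 8^8 * 8^4 * 8^2 ≡ 1 * 1 * 1 * 1 * 12 (mod 13).
Accumulate the product:
1 * 1 = 1
1 * 1 = 1
1 * 1 = 1
1 * 12 = 12

12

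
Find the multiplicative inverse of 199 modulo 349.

114

By the extended Euclidean algorithm:
349 = 1·199 + 150
199 = 1·150 + 49
150 = 3·49 + 3
49 = 16·3 + 1
3 = 3·1 + 0
gcd(199, 349) = 1, so the inverse exists.
Back-substitute for 1:
1 = 1·49 − 16·3
  = −16·150 + 49·49
  = 49·199 − 65·150
  = −65·349 + 114·199
So 199⁻¹ ≡ 114 (mod 349).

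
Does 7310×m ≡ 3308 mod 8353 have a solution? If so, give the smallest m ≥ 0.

7581

gcd(7310, 8353) = 1, so a unique solution mod 8353 exists.
7310⁻¹ ≡ 929 (mod 8353).
m ≡ 929×3308 ≡ 7581 (mod 8353).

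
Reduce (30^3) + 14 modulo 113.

(30)^3 ≡ 106 (mod 113)
106 + 14 = 120 ≡ 7 (mod 113)

7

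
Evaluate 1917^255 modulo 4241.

By square-and-multiply:
255 in binary is 11111111, i.e. 255 = 128 + 64 + 32 + 16 + 8 + 4 + 2 + 1.
1917^1 ≡ 1917 (mod 4241)
1917^2 ≡ 1917^2 = 3674889 ≡ 2183 (mod 4241)
1917^4 ≡ 2183^2 = 4765489 ≡ 2846 (mod 4241)
1917^8 ≡ 2846^2 = 8099716 ≡ 3647 (mod 4241)
1917^16 ≡ 3647^2 = 13300609 ≡ 833 (mod 4241)
1917^32 ≡ 833^2 = 693889 ≡ 2606 (mod 4241)
1917^64 ≡ 2606^2 = 6791236 ≡ 1395 (mod 4241)
1917^128 ≡ 1395^2 = 1946025 ≡ 3647 (mod 4241)
1917^255 = 1917^128 * 1917^64 * 1917^32 * 1917^16 * 1917^8 * 1917^4 * 1917^2 * 1917^1 ≡ 3647 * 1395 * 2606 * 833 * 3647 * 2846 * 2183 * 1917 (mod 4241).
Accumulate the product:
3647 * 1395 = 5087565 ≡ 2606
2606 * 2606 = 6791236 ≡ 1395
1395 * 833 = 1162035 ≡ 1
1 * 3647 = 3647
3647 * 2846 = 10379362 ≡ 1635
1635 * 2183 = 3569205 ≡ 2524
2524 * 1917 = 4838508 ≡ 3768

3768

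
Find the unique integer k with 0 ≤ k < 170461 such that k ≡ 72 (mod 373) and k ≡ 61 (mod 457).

123908

373⁻¹ mod 457: 373*136 ≡ 1 (mod 457), so 373⁻¹ ≡ 136.
k = 72 + 373*((61 − 72)*136 mod 457) = 72 + 373*332 = 123908.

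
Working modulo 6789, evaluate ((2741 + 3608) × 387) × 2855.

2741 + 3608 = 6349
6349 × 387 = 2457063 ≡ 6234 (mod 6789)
6234 × 2855 = 17798070 ≡ 4101 (mod 6789)

4101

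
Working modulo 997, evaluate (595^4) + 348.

472

(595)^4 ≡ 124 (mod 997)
124 + 348 = 472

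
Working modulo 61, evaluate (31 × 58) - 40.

50

31 × 58 = 1798 ≡ 29 (mod 61)
29 - 40 = -11 ≡ 50 (mod 61)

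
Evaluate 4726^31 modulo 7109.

Compute successive squares:
31 in binary is 11111, i.e. 31 = 16 + 8 + 4 + 2 + 1.
4726^1 ≡ 4726 (mod 7109)
4726^2 ≡ 4726^2 = 22335076 ≡ 5707 (mod 7109)
4726^4 ≡ 5707^2 = 32569849 ≡ 3520 (mod 7109)
4726^8 ≡ 3520^2 = 12390400 ≡ 6522 (mod 7109)
4726^16 ≡ 6522^2 = 42536484 ≡ 3337 (mod 7109)
4726^31 = 4726^16 × 4726^8 × 4726^4 × 4726^2 × 4726^1 ≡ 3337 × 6522 × 3520 × 5707 × 4726 (mod 7109).
Accumulate the product:
3337 × 6522 = 21763914 ≡ 3265
3265 × 3520 = 11492800 ≡ 4656
4656 × 5707 = 26571792 ≡ 5459
5459 × 4726 = 25799234 ≡ 673

673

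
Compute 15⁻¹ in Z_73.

73 = 4·15 + 13
15 = 1·13 + 2
13 = 6·2 + 1
2 = 2·1 + 0
gcd(15, 73) = 1, so the inverse exists.
Back-substitute for 1:
1 = 1·13 − 6·2
  = −6·15 + 7·13
  = 7·73 − 34·15
So 15⁻¹ ≡ −34 ≡ 39 (mod 73).

39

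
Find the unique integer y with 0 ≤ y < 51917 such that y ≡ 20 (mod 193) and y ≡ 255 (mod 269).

9670

193⁻¹ mod 269: 193·46 ≡ 1 (mod 269), so 193⁻¹ ≡ 46.
y = 20 + 193·((255 − 20)·46 mod 269) = 20 + 193·50 = 9670.
Check: 9670 mod 193 = 20, 9670 mod 269 = 255. ✓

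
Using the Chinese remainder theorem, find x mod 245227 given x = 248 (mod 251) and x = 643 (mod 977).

251⁻¹ mod 977: 251×362 ≡ 1 (mod 977), so 251⁻¹ ≡ 362.
x = 248 + 251×((643 − 248)×362 mod 977) = 248 + 251×348 = 87596.

87596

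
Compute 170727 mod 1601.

1021

170727 = 106×1601 + 1021, so 170727 ≡ 1021 (mod 1601).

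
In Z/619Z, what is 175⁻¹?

428

619 = 3*175 + 94
175 = 1*94 + 81
94 = 1*81 + 13
81 = 6*13 + 3
13 = 4*3 + 1
3 = 3*1 + 0
gcd(175, 619) = 1, so the inverse exists.
Back-substitute for 1:
1 = 1*13 − 4*3
  = −4*81 + 25*13
  = 25*94 − 29*81
  = −29*175 + 54*94
  = 54*619 − 191*175
So 175⁻¹ ≡ −191 ≡ 428 (mod 619).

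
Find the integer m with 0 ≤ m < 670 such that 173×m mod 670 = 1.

Run the extended Euclidean algorithm:
670 = 3×173 + 151
173 = 1×151 + 22
151 = 6×22 + 19
22 = 1×19 + 3
19 = 6×3 + 1
3 = 3×1 + 0
gcd(173, 670) = 1, so the inverse exists.
Bézout: 1 = 55×670 − 213×173.
So 173⁻¹ ≡ −213 ≡ 457 (mod 670).

457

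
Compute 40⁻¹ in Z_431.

97

431 = 10×40 + 31
40 = 1×31 + 9
31 = 3×9 + 4
9 = 2×4 + 1
4 = 4×1 + 0
gcd(40, 431) = 1, so the inverse exists.
Bézout: 1 = −9×431 + 97×40.
So 40⁻¹ ≡ 97 (mod 431).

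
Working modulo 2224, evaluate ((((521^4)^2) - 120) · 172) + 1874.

1070

(521)^4 ≡ 1649 (mod 2224)
(1649)^2 ≡ 1473 (mod 2224)
1473 - 120 = 1353
1353 · 172 = 232716 ≡ 1420 (mod 2224)
1420 + 1874 = 3294 ≡ 1070 (mod 2224)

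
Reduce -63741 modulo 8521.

4427

-63741 = -8×8521 + 4427, so -63741 ≡ 4427 (mod 8521).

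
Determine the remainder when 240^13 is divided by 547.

Using repeated squaring:
13 in binary is 1101, i.e. 13 = 8 + 4 + 1.
240^1 ≡ 240 (mod 547)
240^2 ≡ 240^2 = 57600 ≡ 165 (mod 547)
240^4 ≡ 165^2 = 27225 ≡ 422 (mod 547)
240^8 ≡ 422^2 = 178084 ≡ 309 (mod 547)
240^13 = 240^8 * 240^4 * 240^1 ≡ 309 * 422 * 240 (mod 547).
Accumulate the product:
309 * 422 = 130398 ≡ 212
212 * 240 = 50880 ≡ 9

9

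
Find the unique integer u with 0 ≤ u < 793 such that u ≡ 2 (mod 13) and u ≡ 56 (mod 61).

483

13⁻¹ mod 61: 13×47 ≡ 1 (mod 61), so 13⁻¹ ≡ 47.
u = 2 + 13×((56 − 2)×47 mod 61) = 2 + 13×37 = 483.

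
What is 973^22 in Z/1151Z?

320

22 in binary is 10110, i.e. 22 = 16 + 4 + 2.
973^1 ≡ 973 (mod 1151)
973^2 ≡ 973^2 = 946729 ≡ 607 (mod 1151)
973^4 ≡ 607^2 = 368449 ≡ 129 (mod 1151)
973^8 ≡ 129^2 = 16641 ≡ 527 (mod 1151)
973^16 ≡ 527^2 = 277729 ≡ 338 (mod 1151)
973^22 = 973^16 × 973^4 × 973^2 ≡ 338 × 129 × 607 (mod 1151).
Accumulate the product:
338 × 129 = 43602 ≡ 1015
1015 × 607 = 616105 ≡ 320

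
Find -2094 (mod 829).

-2094 = -3×829 + 393, so -2094 ≡ 393 (mod 829).

393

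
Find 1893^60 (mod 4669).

3893

60 in binary is 111100, i.e. 60 = 32 + 16 + 8 + 4.
1893^1 ≡ 1893 (mod 4669)
1893^2 ≡ 1893^2 = 3583449 ≡ 2326 (mod 4669)
1893^4 ≡ 2326^2 = 5410276 ≡ 3574 (mod 4669)
1893^8 ≡ 3574^2 = 12773476 ≡ 3761 (mod 4669)
1893^16 ≡ 3761^2 = 14145121 ≡ 2720 (mod 4669)
1893^32 ≡ 2720^2 = 7398400 ≡ 2704 (mod 4669)
1893^60 = 1893^32 * 1893^16 * 1893^8 * 1893^4 ≡ 2704 * 2720 * 3761 * 3574 (mod 4669).
Accumulate the product:
2704 * 2720 = 7354880 ≡ 1205
1205 * 3761 = 4532005 ≡ 3075
3075 * 3574 = 10990050 ≡ 3893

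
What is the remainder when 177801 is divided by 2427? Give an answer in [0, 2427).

630

177801 = 73·2427 + 630, so 177801 ≡ 630 (mod 2427).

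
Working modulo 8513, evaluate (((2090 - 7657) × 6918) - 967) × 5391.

3496

2090 - 7657 = -5567 ≡ 2946 (mod 8513)
2946 × 6918 = 20380428 ≡ 306 (mod 8513)
306 - 967 = -661 ≡ 7852 (mod 8513)
7852 × 5391 = 42330132 ≡ 3496 (mod 8513)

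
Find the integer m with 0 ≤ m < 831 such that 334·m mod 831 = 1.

520

Apply the Euclidean algorithm and back-substitute:
831 = 2·334 + 163
334 = 2·163 + 8
163 = 20·8 + 3
8 = 2·3 + 2
3 = 1·2 + 1
2 = 2·1 + 0
gcd(334, 831) = 1, so the inverse exists.
Bézout: 1 = 125·831 − 311·334.
So 334⁻¹ ≡ −311 ≡ 520 (mod 831).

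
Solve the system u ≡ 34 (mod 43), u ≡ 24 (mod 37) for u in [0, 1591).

43⁻¹ mod 37: 43×31 ≡ 1 (mod 37), so 43⁻¹ ≡ 31.
u = 34 + 43×((24 − 34)×31 mod 37) = 34 + 43×23 = 1023.

1023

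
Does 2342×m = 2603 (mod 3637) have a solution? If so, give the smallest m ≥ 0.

gcd(2342, 3637) = 1, so a unique solution mod 3637 exists.
2342⁻¹ ≡ 3505 (mod 3637).
m ≡ 3505×2603 ≡ 1919 (mod 3637).

1919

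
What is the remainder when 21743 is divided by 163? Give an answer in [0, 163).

21743 = 133*163 + 64, so 21743 ≡ 64 (mod 163).

64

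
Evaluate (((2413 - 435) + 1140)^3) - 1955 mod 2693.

2398

2413 - 435 = 1978
1978 + 1140 = 3118 ≡ 425 (mod 2693)
(425)^3 ≡ 1660 (mod 2693)
1660 - 1955 = -295 ≡ 2398 (mod 2693)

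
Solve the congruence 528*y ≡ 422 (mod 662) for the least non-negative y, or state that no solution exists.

gcd(528, 662) = 2, and 2 | 422, so solutions exist.
Divide through by 2: 264*y mod 331 = 211.
264⁻¹ ≡ 247 (mod 331).
y ≡ 247*211 ≡ 150 (mod 331).
The smallest non-negative solution is y = 150.

150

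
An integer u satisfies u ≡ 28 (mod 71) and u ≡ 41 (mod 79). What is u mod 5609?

2016

71⁻¹ mod 79: 71·69 ≡ 1 (mod 79), so 71⁻¹ ≡ 69.
u = 28 + 71·((41 − 28)·69 mod 79) = 28 + 71·28 = 2016.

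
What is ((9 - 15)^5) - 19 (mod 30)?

9 - 15 = -6 ≡ 24 (mod 30)
(24)^5 ≡ 24 (mod 30)
24 - 19 = 5

5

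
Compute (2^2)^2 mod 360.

(2)^2 ≡ 4 (mod 360)
(4)^2 ≡ 16 (mod 360)

16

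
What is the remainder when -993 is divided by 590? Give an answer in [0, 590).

187

-993 = -2·590 + 187, so -993 ≡ 187 (mod 590).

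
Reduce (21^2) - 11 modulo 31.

(21)^2 ≡ 7 (mod 31)
7 - 11 = -4 ≡ 27 (mod 31)

27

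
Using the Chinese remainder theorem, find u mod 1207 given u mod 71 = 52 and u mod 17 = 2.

71⁻¹ mod 17: 71×6 ≡ 1 (mod 17), so 71⁻¹ ≡ 6.
u = 52 + 71×((2 − 52)×6 mod 17) = 52 + 71×6 = 478.

478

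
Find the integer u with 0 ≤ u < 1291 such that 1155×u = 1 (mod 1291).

By the extended Euclidean algorithm:
1291 = 1×1155 + 136
1155 = 8×136 + 67
136 = 2×67 + 2
67 = 33×2 + 1
2 = 2×1 + 0
gcd(1155, 1291) = 1, so the inverse exists.
Bézout: 1 = −569×1291 + 636×1155.
So 1155⁻¹ ≡ 636 (mod 1291).

636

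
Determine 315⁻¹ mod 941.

236

Run the extended Euclidean algorithm:
941 = 2×315 + 311
315 = 1×311 + 4
311 = 77×4 + 3
4 = 1×3 + 1
3 = 3×1 + 0
gcd(315, 941) = 1, so the inverse exists.
Back-substitute for 1:
1 = 1×4 − 1×3
  = −1×311 + 78×4
  = 78×315 − 79×311
  = −79×941 + 236×315
So 315⁻¹ ≡ 236 (mod 941).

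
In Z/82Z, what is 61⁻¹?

39

82 = 1*61 + 21
61 = 2*21 + 19
21 = 1*19 + 2
19 = 9*2 + 1
2 = 2*1 + 0
gcd(61, 82) = 1, so the inverse exists.
Back-substitute for 1:
1 = 1*19 − 9*2
  = −9*21 + 10*19
  = 10*61 − 29*21
  = −29*82 + 39*61
So 61⁻¹ ≡ 39 (mod 82).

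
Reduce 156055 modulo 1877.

264

156055 = 83×1877 + 264, so 156055 ≡ 264 (mod 1877).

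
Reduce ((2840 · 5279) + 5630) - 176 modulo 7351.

2840 · 5279 = 14992360 ≡ 3671 (mod 7351)
3671 + 5630 = 9301 ≡ 1950 (mod 7351)
1950 - 176 = 1774

1774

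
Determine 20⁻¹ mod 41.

39

41 = 2·20 + 1
20 = 20·1 + 0
gcd(20, 41) = 1, so the inverse exists.
Back-substitute for 1:
1 = 1·41 − 2·20
So 20⁻¹ ≡ −2 ≡ 39 (mod 41).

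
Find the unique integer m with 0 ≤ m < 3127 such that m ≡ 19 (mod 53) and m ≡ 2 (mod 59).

2775

53⁻¹ mod 59: 53·49 ≡ 1 (mod 59), so 53⁻¹ ≡ 49.
m = 19 + 53·((2 − 19)·49 mod 59) = 19 + 53·52 = 2775.
Check: 2775 mod 53 = 19, 2775 mod 59 = 2. ✓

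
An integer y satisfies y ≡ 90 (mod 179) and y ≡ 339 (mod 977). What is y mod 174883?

67752

179⁻¹ mod 977: 179·131 ≡ 1 (mod 977), so 179⁻¹ ≡ 131.
y = 90 + 179·((339 − 90)·131 mod 977) = 90 + 179·378 = 67752.
Check: 67752 mod 179 = 90, 67752 mod 977 = 339. ✓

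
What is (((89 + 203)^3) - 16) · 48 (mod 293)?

63

89 + 203 = 292
(292)^3 ≡ 292 (mod 293)
292 - 16 = 276
276 · 48 = 13248 ≡ 63 (mod 293)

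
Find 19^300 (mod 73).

8

Compute successive squares:
19^1 ≡ 19 (mod 73)
19^2 ≡ 19^2 = 361 ≡ 69 (mod 73)
19^4 ≡ 69^2 = 4761 ≡ 16 (mod 73)
19^8 ≡ 16^2 = 256 ≡ 37 (mod 73)
19^16 ≡ 37^2 = 1369 ≡ 55 (mod 73)
19^32 ≡ 55^2 = 3025 ≡ 32 (mod 73)
19^64 ≡ 32^2 = 1024 ≡ 2 (mod 73)
19^128 ≡ 2^2 = 4 (mod 73)
19^256 ≡ 4^2 = 16 (mod 73)
19^300 = 19^256 * 19^32 * 19^8 * 19^4 ≡ 16 * 32 * 37 * 16 (mod 73).
Accumulate the product:
16 * 32 = 512 ≡ 1
1 * 37 = 37
37 * 16 = 592 ≡ 8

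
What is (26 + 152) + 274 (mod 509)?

26 + 152 = 178
178 + 274 = 452

452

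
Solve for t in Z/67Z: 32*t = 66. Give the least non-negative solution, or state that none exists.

23

gcd(32, 67) = 1, so a unique solution mod 67 exists.
32⁻¹ ≡ 44 (mod 67).
t ≡ 44*66 ≡ 23 (mod 67).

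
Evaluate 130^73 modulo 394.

By square-and-multiply:
73 in binary is 1001001, i.e. 73 = 64 + 8 + 1.
130^1 ≡ 130 (mod 394)
130^2 ≡ 130^2 = 16900 ≡ 352 (mod 394)
130^4 ≡ 352^2 = 123904 ≡ 188 (mod 394)
130^8 ≡ 188^2 = 35344 ≡ 278 (mod 394)
130^16 ≡ 278^2 = 77284 ≡ 60 (mod 394)
130^32 ≡ 60^2 = 3600 ≡ 54 (mod 394)
130^64 ≡ 54^2 = 2916 ≡ 158 (mod 394)
130^73 = 130^64 * 130^8 * 130^1 ≡ 158 * 278 * 130 (mod 394).
Accumulate the product:
158 * 278 = 43924 ≡ 190
190 * 130 = 24700 ≡ 272

272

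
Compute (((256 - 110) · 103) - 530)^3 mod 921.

918

256 - 110 = 146
146 · 103 = 15038 ≡ 302 (mod 921)
302 - 530 = -228 ≡ 693 (mod 921)
(693)^3 ≡ 918 (mod 921)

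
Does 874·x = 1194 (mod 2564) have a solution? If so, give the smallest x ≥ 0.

gcd(874, 2564) = 2, and 2 | 1194, so solutions exist.
Divide through by 2: 437·x ≡ 597 mod 1282.
437⁻¹ ≡ 619 (mod 1282).
x ≡ 619·597 ≡ 327 (mod 1282).
The smallest non-negative solution is x = 327.

327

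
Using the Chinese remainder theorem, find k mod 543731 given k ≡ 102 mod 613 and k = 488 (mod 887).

613⁻¹ mod 887: 613*696 ≡ 1 (mod 887), so 613⁻¹ ≡ 696.
k = 102 + 613*((488 − 102)*696 mod 887) = 102 + 613*782 = 479468.
Check: 479468 mod 613 = 102, 479468 mod 887 = 488. ✓

479468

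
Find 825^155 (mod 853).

384

By square-and-multiply:
825^1 ≡ 825 (mod 853)
825^2 ≡ 825^2 = 680625 ≡ 784 (mod 853)
825^4 ≡ 784^2 = 614656 ≡ 496 (mod 853)
825^8 ≡ 496^2 = 246016 ≡ 352 (mod 853)
825^16 ≡ 352^2 = 123904 ≡ 219 (mod 853)
825^32 ≡ 219^2 = 47961 ≡ 193 (mod 853)
825^64 ≡ 193^2 = 37249 ≡ 570 (mod 853)
825^128 ≡ 570^2 = 324900 ≡ 760 (mod 853)
825^155 = 825^128 * 825^16 * 825^8 * 825^2 * 825^1 ≡ 760 * 219 * 352 * 784 * 825 (mod 853).
Accumulate the product:
760 * 219 = 166440 ≡ 105
105 * 352 = 36960 ≡ 281
281 * 784 = 220304 ≡ 230
230 * 825 = 189750 ≡ 384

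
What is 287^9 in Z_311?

By square-and-multiply:
9 in binary is 1001, i.e. 9 = 8 + 1.
287^1 ≡ 287 (mod 311)
287^2 ≡ 287^2 = 82369 ≡ 265 (mod 311)
287^4 ≡ 265^2 = 70225 ≡ 250 (mod 311)
287^8 ≡ 250^2 = 62500 ≡ 300 (mod 311)
287^9 = 287^8 × 287^1 ≡ 300 × 287 (mod 311).
300 × 287 = 86100 ≡ 264 (mod 311).

264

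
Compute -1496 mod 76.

24

-1496 = -20*76 + 24, so -1496 ≡ 24 (mod 76).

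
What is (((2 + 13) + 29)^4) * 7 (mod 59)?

21

2 + 13 = 15
15 + 29 = 44
(44)^4 ≡ 3 (mod 59)
3 * 7 = 21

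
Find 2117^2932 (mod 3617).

2102

By square-and-multiply:
2117^1 ≡ 2117 (mod 3617)
2117^2 ≡ 2117^2 = 4481689 ≡ 226 (mod 3617)
2117^4 ≡ 226^2 = 51076 ≡ 438 (mod 3617)
2117^8 ≡ 438^2 = 191844 ≡ 143 (mod 3617)
2117^16 ≡ 143^2 = 20449 ≡ 2364 (mod 3617)
2117^32 ≡ 2364^2 = 5588496 ≡ 231 (mod 3617)
2117^64 ≡ 231^2 = 53361 ≡ 2723 (mod 3617)
2117^128 ≡ 2723^2 = 7414729 ≡ 3496 (mod 3617)
2117^256 ≡ 3496^2 = 12222016 ≡ 173 (mod 3617)
2117^512 ≡ 173^2 = 29929 ≡ 993 (mod 3617)
2117^1024 ≡ 993^2 = 986049 ≡ 2225 (mod 3617)
2117^2048 ≡ 2225^2 = 4950625 ≡ 2569 (mod 3617)
2117^2932 = 2117^2048 * 2117^512 * 2117^256 * 2117^64 * 2117^32 * 2117^16 * 2117^4 ≡ 2569 * 993 * 173 * 2723 * 231 * 2364 * 438 (mod 3617).
Accumulate the product:
2569 * 993 = 2551017 ≡ 1032
1032 * 173 = 178536 ≡ 1303
1303 * 2723 = 3548069 ≡ 3409
3409 * 231 = 787479 ≡ 2590
2590 * 2364 = 6122760 ≡ 2796
2796 * 438 = 1224648 ≡ 2102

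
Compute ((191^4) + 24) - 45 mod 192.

172

(191)^4 ≡ 1 (mod 192)
1 + 24 = 25
25 - 45 = -20 ≡ 172 (mod 192)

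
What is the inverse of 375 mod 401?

Run the extended Euclidean algorithm:
401 = 1×375 + 26
375 = 14×26 + 11
26 = 2×11 + 4
11 = 2×4 + 3
4 = 1×3 + 1
3 = 3×1 + 0
gcd(375, 401) = 1, so the inverse exists.
Bézout: 1 = 101×401 − 108×375.
So 375⁻¹ ≡ −108 ≡ 293 (mod 401).

293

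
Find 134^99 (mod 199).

Compute successive squares:
99 in binary is 1100011, i.e. 99 = 64 + 32 + 2 + 1.
134^1 ≡ 134 (mod 199)
134^2 ≡ 134^2 = 17956 ≡ 46 (mod 199)
134^4 ≡ 46^2 = 2116 ≡ 126 (mod 199)
134^8 ≡ 126^2 = 15876 ≡ 155 (mod 199)
134^16 ≡ 155^2 = 24025 ≡ 145 (mod 199)
134^32 ≡ 145^2 = 21025 ≡ 130 (mod 199)
134^64 ≡ 130^2 = 16900 ≡ 184 (mod 199)
134^99 = 134^64 * 134^32 * 134^2 * 134^1 ≡ 184 * 130 * 46 * 134 (mod 199).
Accumulate the product:
184 * 130 = 23920 ≡ 40
40 * 46 = 1840 ≡ 49
49 * 134 = 6566 ≡ 198

198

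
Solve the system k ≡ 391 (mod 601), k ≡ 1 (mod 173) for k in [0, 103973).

601⁻¹ mod 173: 601×19 ≡ 1 (mod 173), so 601⁻¹ ≡ 19.
k = 391 + 601×((1 − 391)×19 mod 173) = 391 + 601×29 = 17820.
Check: 17820 mod 601 = 391, 17820 mod 173 = 1. ✓

17820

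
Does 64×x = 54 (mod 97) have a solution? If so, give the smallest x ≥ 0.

gcd(64, 97) = 1, so a unique solution mod 97 exists.
64⁻¹ ≡ 47 (mod 97).
x ≡ 47×54 ≡ 16 (mod 97).

16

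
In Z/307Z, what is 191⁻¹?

Run the extended Euclidean algorithm:
307 = 1×191 + 116
191 = 1×116 + 75
116 = 1×75 + 41
75 = 1×41 + 34
41 = 1×34 + 7
34 = 4×7 + 6
7 = 1×6 + 1
6 = 6×1 + 0
gcd(191, 307) = 1, so the inverse exists.
Back-substitute for 1:
1 = 1×7 − 1×6
  = −1×34 + 5×7
  = 5×41 − 6×34
  = −6×75 + 11×41
  = 11×116 − 17×75
  = −17×191 + 28×116
  = 28×307 − 45×191
So 191⁻¹ ≡ −45 ≡ 262 (mod 307).

262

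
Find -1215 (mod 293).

-1215 = -5×293 + 250, so -1215 ≡ 250 (mod 293).

250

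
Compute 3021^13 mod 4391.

4247

Using repeated squaring:
13 in binary is 1101, i.e. 13 = 8 + 4 + 1.
3021^1 ≡ 3021 (mod 4391)
3021^2 ≡ 3021^2 = 9126441 ≡ 1943 (mod 4391)
3021^4 ≡ 1943^2 = 3775249 ≡ 3380 (mod 4391)
3021^8 ≡ 3380^2 = 11424400 ≡ 3409 (mod 4391)
3021^13 = 3021^8 × 3021^4 × 3021^1 ≡ 3409 × 3380 × 3021 (mod 4391).
Accumulate the product:
3409 × 3380 = 11522420 ≡ 436
436 × 3021 = 1317156 ≡ 4247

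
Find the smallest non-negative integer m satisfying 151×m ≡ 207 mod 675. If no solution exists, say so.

gcd(151, 675) = 1, so a unique solution mod 675 exists.
151⁻¹ ≡ 76 (mod 675).
m ≡ 76×207 ≡ 207 (mod 675).

207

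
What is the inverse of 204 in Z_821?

821 = 4*204 + 5
204 = 40*5 + 4
5 = 1*4 + 1
4 = 4*1 + 0
gcd(204, 821) = 1, so the inverse exists.
Back-substitute for 1:
1 = 1*5 − 1*4
  = −1*204 + 41*5
  = 41*821 − 165*204
So 204⁻¹ ≡ −165 ≡ 656 (mod 821).

656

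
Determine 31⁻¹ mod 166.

Apply the Euclidean algorithm and back-substitute:
166 = 5·31 + 11
31 = 2·11 + 9
11 = 1·9 + 2
9 = 4·2 + 1
2 = 2·1 + 0
gcd(31, 166) = 1, so the inverse exists.
Back-substitute for 1:
1 = 1·9 − 4·2
  = −4·11 + 5·9
  = 5·31 − 14·11
  = −14·166 + 75·31
So 31⁻¹ ≡ 75 (mod 166).

75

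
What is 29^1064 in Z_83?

68

1064 in binary is 10000101000, i.e. 1064 = 1024 + 32 + 8.
29^1 ≡ 29 (mod 83)
29^2 ≡ 29^2 = 841 ≡ 11 (mod 83)
29^4 ≡ 11^2 = 121 ≡ 38 (mod 83)
29^8 ≡ 38^2 = 1444 ≡ 33 (mod 83)
29^16 ≡ 33^2 = 1089 ≡ 10 (mod 83)
29^32 ≡ 10^2 = 100 ≡ 17 (mod 83)
29^64 ≡ 17^2 = 289 ≡ 40 (mod 83)
29^128 ≡ 40^2 = 1600 ≡ 23 (mod 83)
29^256 ≡ 23^2 = 529 ≡ 31 (mod 83)
29^512 ≡ 31^2 = 961 ≡ 48 (mod 83)
29^1024 ≡ 48^2 = 2304 ≡ 63 (mod 83)
29^1064 = 29^1024 × 29^32 × 29^8 ≡ 63 × 17 × 33 (mod 83).
Accumulate the product:
63 × 17 = 1071 ≡ 75
75 × 33 = 2475 ≡ 68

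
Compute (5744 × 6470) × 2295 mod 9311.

5744 × 6470 = 37163680 ≡ 3479 (mod 9311)
3479 × 2295 = 7984305 ≡ 4778 (mod 9311)

4778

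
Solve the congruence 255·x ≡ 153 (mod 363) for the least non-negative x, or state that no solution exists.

gcd(255, 363) = 3, and 3 | 153, so solutions exist.
Divide through by 3: 85·x ≡ 51 mod 121.
85⁻¹ ≡ 84 (mod 121).
x ≡ 84·51 ≡ 49 (mod 121).
The smallest non-negative solution is x = 49.

49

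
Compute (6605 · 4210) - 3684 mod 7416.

6605 · 4210 = 27807050 ≡ 4466 (mod 7416)
4466 - 3684 = 782

782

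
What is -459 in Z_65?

-459 = -8·65 + 61, so -459 ≡ 61 (mod 65).

61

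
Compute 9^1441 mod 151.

78

1441 in binary is 10110100001, i.e. 1441 = 1024 + 256 + 128 + 32 + 1.
9^1 ≡ 9 (mod 151)
9^2 ≡ 9^2 = 81 (mod 151)
9^4 ≡ 81^2 = 6561 ≡ 68 (mod 151)
9^8 ≡ 68^2 = 4624 ≡ 94 (mod 151)
9^16 ≡ 94^2 = 8836 ≡ 78 (mod 151)
9^32 ≡ 78^2 = 6084 ≡ 44 (mod 151)
9^64 ≡ 44^2 = 1936 ≡ 124 (mod 151)
9^128 ≡ 124^2 = 15376 ≡ 125 (mod 151)
9^256 ≡ 125^2 = 15625 ≡ 72 (mod 151)
9^512 ≡ 72^2 = 5184 ≡ 50 (mod 151)
9^1024 ≡ 50^2 = 2500 ≡ 84 (mod 151)
9^1441 = 9^1024 × 9^256 × 9^128 × 9^32 × 9^1 ≡ 84 × 72 × 125 × 44 × 9 (mod 151).
Accumulate the product:
84 × 72 = 6048 ≡ 8
8 × 125 = 1000 ≡ 94
94 × 44 = 4136 ≡ 59
59 × 9 = 531 ≡ 78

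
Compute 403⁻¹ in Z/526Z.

325

526 = 1×403 + 123
403 = 3×123 + 34
123 = 3×34 + 21
34 = 1×21 + 13
21 = 1×13 + 8
13 = 1×8 + 5
8 = 1×5 + 3
5 = 1×3 + 2
3 = 1×2 + 1
2 = 2×1 + 0
gcd(403, 526) = 1, so the inverse exists.
Back-substitute for 1:
1 = 1×3 − 1×2
  = −1×5 + 2×3
  = 2×8 − 3×5
  = −3×13 + 5×8
  = 5×21 − 8×13
  = −8×34 + 13×21
  = 13×123 − 47×34
  = −47×403 + 154×123
  = 154×526 − 201×403
So 403⁻¹ ≡ −201 ≡ 325 (mod 526).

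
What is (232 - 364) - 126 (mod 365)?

107

232 - 364 = -132 ≡ 233 (mod 365)
233 - 126 = 107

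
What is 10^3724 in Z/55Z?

Compute successive squares:
3724 in binary is 111010001100, i.e. 3724 = 2048 + 1024 + 512 + 128 + 8 + 4.
10^1 ≡ 10 (mod 55)
10^2 ≡ 10^2 = 100 ≡ 45 (mod 55)
10^4 ≡ 45^2 = 2025 ≡ 45 (mod 55)
10^8 ≡ 45^2 = 2025 ≡ 45 (mod 55)
10^16 ≡ 45^2 = 2025 ≡ 45 (mod 55)
10^32 ≡ 45^2 = 2025 ≡ 45 (mod 55)
10^64 ≡ 45^2 = 2025 ≡ 45 (mod 55)
10^128 ≡ 45^2 = 2025 ≡ 45 (mod 55)
10^256 ≡ 45^2 = 2025 ≡ 45 (mod 55)
10^512 ≡ 45^2 = 2025 ≡ 45 (mod 55)
10^1024 ≡ 45^2 = 2025 ≡ 45 (mod 55)
10^2048 ≡ 45^2 = 2025 ≡ 45 (mod 55)
10^3724 = 10^2048 * 10^1024 * 10^512 * 10^128 * 10^8 * 10^4 ≡ 45 * 45 * 45 * 45 * 45 * 45 (mod 55).
Accumulate the product:
45 * 45 = 2025 ≡ 45
45 * 45 = 2025 ≡ 45
45 * 45 = 2025 ≡ 45
45 * 45 = 2025 ≡ 45
45 * 45 = 2025 ≡ 45

45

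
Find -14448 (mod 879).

-14448 = -17·879 + 495, so -14448 ≡ 495 (mod 879).

495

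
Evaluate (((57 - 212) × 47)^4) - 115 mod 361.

57 - 212 = -155 ≡ 206 (mod 361)
206 × 47 = 9682 ≡ 296 (mod 361)
(296)^4 ≡ 258 (mod 361)
258 - 115 = 143

143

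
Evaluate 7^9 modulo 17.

10

By square-and-multiply:
7^1 ≡ 7 (mod 17)
7^2 ≡ 7^2 = 49 ≡ 15 (mod 17)
7^4 ≡ 15^2 = 225 ≡ 4 (mod 17)
7^8 ≡ 4^2 = 16 (mod 17)
7^9 = 7^8 * 7^1 ≡ 16 * 7 (mod 17).
16 * 7 = 112 ≡ 10 (mod 17).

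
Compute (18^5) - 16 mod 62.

40

(18)^5 ≡ 56 (mod 62)
56 - 16 = 40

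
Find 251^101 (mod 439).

110

By square-and-multiply:
251^1 ≡ 251 (mod 439)
251^2 ≡ 251^2 = 63001 ≡ 224 (mod 439)
251^4 ≡ 224^2 = 50176 ≡ 130 (mod 439)
251^8 ≡ 130^2 = 16900 ≡ 218 (mod 439)
251^16 ≡ 218^2 = 47524 ≡ 112 (mod 439)
251^32 ≡ 112^2 = 12544 ≡ 252 (mod 439)
251^64 ≡ 252^2 = 63504 ≡ 288 (mod 439)
251^101 = 251^64 · 251^32 · 251^4 · 251^1 ≡ 288 · 252 · 130 · 251 (mod 439).
Accumulate the product:
288 · 252 = 72576 ≡ 141
141 · 130 = 18330 ≡ 331
331 · 251 = 83081 ≡ 110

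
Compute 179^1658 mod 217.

72

1658 in binary is 11001111010, i.e. 1658 = 1024 + 512 + 64 + 32 + 16 + 8 + 2.
179^1 ≡ 179 (mod 217)
179^2 ≡ 179^2 = 32041 ≡ 142 (mod 217)
179^4 ≡ 142^2 = 20164 ≡ 200 (mod 217)
179^8 ≡ 200^2 = 40000 ≡ 72 (mod 217)
179^16 ≡ 72^2 = 5184 ≡ 193 (mod 217)
179^32 ≡ 193^2 = 37249 ≡ 142 (mod 217)
179^64 ≡ 142^2 = 20164 ≡ 200 (mod 217)
179^128 ≡ 200^2 = 40000 ≡ 72 (mod 217)
179^256 ≡ 72^2 = 5184 ≡ 193 (mod 217)
179^512 ≡ 193^2 = 37249 ≡ 142 (mod 217)
179^1024 ≡ 142^2 = 20164 ≡ 200 (mod 217)
179^1658 = 179^1024 × 179^512 × 179^64 × 179^32 × 179^16 × 179^8 × 179^2 ≡ 200 × 142 × 200 × 142 × 193 × 72 × 142 (mod 217).
Accumulate the product:
200 × 142 = 28400 ≡ 190
190 × 200 = 38000 ≡ 25
25 × 142 = 3550 ≡ 78
78 × 193 = 15054 ≡ 81
81 × 72 = 5832 ≡ 190
190 × 142 = 26980 ≡ 72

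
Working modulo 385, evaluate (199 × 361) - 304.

310

199 × 361 = 71839 ≡ 229 (mod 385)
229 - 304 = -75 ≡ 310 (mod 385)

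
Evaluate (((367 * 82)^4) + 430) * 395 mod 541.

367 * 82 = 30094 ≡ 339 (mod 541)
(339)^4 ≡ 505 (mod 541)
505 + 430 = 935 ≡ 394 (mod 541)
394 * 395 = 155630 ≡ 363 (mod 541)

363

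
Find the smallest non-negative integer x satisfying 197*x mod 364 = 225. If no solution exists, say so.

197

gcd(197, 364) = 1, so a unique solution mod 364 exists.
197⁻¹ ≡ 85 (mod 364).
x ≡ 85*225 ≡ 197 (mod 364).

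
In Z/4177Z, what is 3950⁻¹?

92

Apply the Euclidean algorithm and back-substitute:
4177 = 1×3950 + 227
3950 = 17×227 + 91
227 = 2×91 + 45
91 = 2×45 + 1
45 = 45×1 + 0
gcd(3950, 4177) = 1, so the inverse exists.
Bézout: 1 = −87×4177 + 92×3950.
So 3950⁻¹ ≡ 92 (mod 4177).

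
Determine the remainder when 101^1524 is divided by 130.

1

By square-and-multiply:
101^1 ≡ 101 (mod 130)
101^2 ≡ 101^2 = 10201 ≡ 61 (mod 130)
101^4 ≡ 61^2 = 3721 ≡ 81 (mod 130)
101^8 ≡ 81^2 = 6561 ≡ 61 (mod 130)
101^16 ≡ 61^2 = 3721 ≡ 81 (mod 130)
101^32 ≡ 81^2 = 6561 ≡ 61 (mod 130)
101^64 ≡ 61^2 = 3721 ≡ 81 (mod 130)
101^128 ≡ 81^2 = 6561 ≡ 61 (mod 130)
101^256 ≡ 61^2 = 3721 ≡ 81 (mod 130)
101^512 ≡ 81^2 = 6561 ≡ 61 (mod 130)
101^1024 ≡ 61^2 = 3721 ≡ 81 (mod 130)
101^1524 = 101^1024 × 101^256 × 101^128 × 101^64 × 101^32 × 101^16 × 101^4 ≡ 81 × 81 × 61 × 81 × 61 × 81 × 81 (mod 130).
Accumulate the product:
81 × 81 = 6561 ≡ 61
61 × 61 = 3721 ≡ 81
81 × 81 = 6561 ≡ 61
61 × 61 = 3721 ≡ 81
81 × 81 = 6561 ≡ 61
61 × 81 = 4941 ≡ 1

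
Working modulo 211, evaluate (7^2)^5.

54

(7)^2 ≡ 49 (mod 211)
(49)^5 ≡ 54 (mod 211)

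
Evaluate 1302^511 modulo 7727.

2785

Using repeated squaring:
1302^1 ≡ 1302 (mod 7727)
1302^2 ≡ 1302^2 = 1695204 ≡ 2991 (mod 7727)
1302^4 ≡ 2991^2 = 8946081 ≡ 5942 (mod 7727)
1302^8 ≡ 5942^2 = 35307364 ≡ 2701 (mod 7727)
1302^16 ≡ 2701^2 = 7295401 ≡ 1113 (mod 7727)
1302^32 ≡ 1113^2 = 1238769 ≡ 2449 (mod 7727)
1302^64 ≡ 2449^2 = 5997601 ≡ 1449 (mod 7727)
1302^128 ≡ 1449^2 = 2099601 ≡ 5584 (mod 7727)
1302^256 ≡ 5584^2 = 31181056 ≡ 2611 (mod 7727)
1302^511 = 1302^256 × 1302^128 × 1302^64 × 1302^32 × 1302^16 × 1302^8 × 1302^4 × 1302^2 × 1302^1 ≡ 2611 × 5584 × 1449 × 2449 × 1113 × 2701 × 5942 × 2991 × 1302 (mod 7727).
Accumulate the product:
2611 × 5584 = 14579824 ≡ 6702
6702 × 1449 = 9711198 ≡ 6086
6086 × 2449 = 14904614 ≡ 6958
6958 × 1113 = 7744254 ≡ 1800
1800 × 2701 = 4861800 ≡ 1517
1517 × 5942 = 9014014 ≡ 4332
4332 × 2991 = 12957012 ≡ 6560
6560 × 1302 = 8541120 ≡ 2785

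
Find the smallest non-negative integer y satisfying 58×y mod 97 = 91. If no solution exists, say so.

30

gcd(58, 97) = 1, so a unique solution mod 97 exists.
58⁻¹ ≡ 92 (mod 97).
y ≡ 92×91 ≡ 30 (mod 97).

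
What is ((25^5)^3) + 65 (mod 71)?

66

(25)^5 ≡ 1 (mod 71)
(1)^3 ≡ 1 (mod 71)
1 + 65 = 66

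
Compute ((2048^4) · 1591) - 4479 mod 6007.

5527

(2048)^4 ≡ 4386 (mod 6007)
4386 · 1591 = 6978126 ≡ 3999 (mod 6007)
3999 - 4479 = -480 ≡ 5527 (mod 6007)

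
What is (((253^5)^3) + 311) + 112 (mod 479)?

112

(253)^5 ≡ 224 (mod 479)
(224)^3 ≡ 168 (mod 479)
168 + 311 = 479 ≡ 0 (mod 479)
0 + 112 = 112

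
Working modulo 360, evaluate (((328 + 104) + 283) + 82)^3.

328 + 104 = 432 ≡ 72 (mod 360)
72 + 283 = 355
355 + 82 = 437 ≡ 77 (mod 360)
(77)^3 ≡ 53 (mod 360)

53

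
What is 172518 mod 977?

172518 = 176×977 + 566, so 172518 ≡ 566 (mod 977).

566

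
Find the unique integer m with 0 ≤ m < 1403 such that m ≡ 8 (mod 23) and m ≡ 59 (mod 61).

974

23⁻¹ mod 61: 23×8 ≡ 1 (mod 61), so 23⁻¹ ≡ 8.
m = 8 + 23×((59 − 8)×8 mod 61) = 8 + 23×42 = 974.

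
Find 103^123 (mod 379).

205

By square-and-multiply:
123 in binary is 1111011, i.e. 123 = 64 + 32 + 16 + 8 + 2 + 1.
103^1 ≡ 103 (mod 379)
103^2 ≡ 103^2 = 10609 ≡ 376 (mod 379)
103^4 ≡ 376^2 = 141376 ≡ 9 (mod 379)
103^8 ≡ 9^2 = 81 (mod 379)
103^16 ≡ 81^2 = 6561 ≡ 118 (mod 379)
103^32 ≡ 118^2 = 13924 ≡ 280 (mod 379)
103^64 ≡ 280^2 = 78400 ≡ 326 (mod 379)
103^123 = 103^64 × 103^32 × 103^16 × 103^8 × 103^2 × 103^1 ≡ 326 × 280 × 118 × 81 × 376 × 103 (mod 379).
Accumulate the product:
326 × 280 = 91280 ≡ 320
320 × 118 = 37760 ≡ 239
239 × 81 = 19359 ≡ 30
30 × 376 = 11280 ≡ 289
289 × 103 = 29767 ≡ 205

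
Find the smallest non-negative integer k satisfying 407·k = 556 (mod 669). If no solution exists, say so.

gcd(407, 669) = 1, so a unique solution mod 669 exists.
407⁻¹ ≡ 263 (mod 669).
k ≡ 263·556 ≡ 386 (mod 669).

386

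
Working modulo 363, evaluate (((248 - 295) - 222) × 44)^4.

121

248 - 295 = -47 ≡ 316 (mod 363)
316 - 222 = 94
94 × 44 = 4136 ≡ 143 (mod 363)
(143)^4 ≡ 121 (mod 363)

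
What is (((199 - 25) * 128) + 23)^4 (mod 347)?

199 - 25 = 174
174 * 128 = 22272 ≡ 64 (mod 347)
64 + 23 = 87
(87)^4 ≡ 61 (mod 347)

61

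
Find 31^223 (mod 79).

4

223 in binary is 11011111, i.e. 223 = 128 + 64 + 16 + 8 + 4 + 2 + 1.
31^1 ≡ 31 (mod 79)
31^2 ≡ 31^2 = 961 ≡ 13 (mod 79)
31^4 ≡ 13^2 = 169 ≡ 11 (mod 79)
31^8 ≡ 11^2 = 121 ≡ 42 (mod 79)
31^16 ≡ 42^2 = 1764 ≡ 26 (mod 79)
31^32 ≡ 26^2 = 676 ≡ 44 (mod 79)
31^64 ≡ 44^2 = 1936 ≡ 40 (mod 79)
31^128 ≡ 40^2 = 1600 ≡ 20 (mod 79)
31^223 = 31^128 · 31^64 · 31^16 · 31^8 · 31^4 · 31^2 · 31^1 ≡ 20 · 40 · 26 · 42 · 11 · 13 · 31 (mod 79).
Accumulate the product:
20 · 40 = 800 ≡ 10
10 · 26 = 260 ≡ 23
23 · 42 = 966 ≡ 18
18 · 11 = 198 ≡ 40
40 · 13 = 520 ≡ 46
46 · 31 = 1426 ≡ 4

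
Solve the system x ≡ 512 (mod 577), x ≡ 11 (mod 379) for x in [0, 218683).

95140

577⁻¹ mod 379: 577*67 ≡ 1 (mod 379), so 577⁻¹ ≡ 67.
x = 512 + 577*((11 − 512)*67 mod 379) = 512 + 577*164 = 95140.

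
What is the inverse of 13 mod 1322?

By the extended Euclidean algorithm:
1322 = 101*13 + 9
13 = 1*9 + 4
9 = 2*4 + 1
4 = 4*1 + 0
gcd(13, 1322) = 1, so the inverse exists.
Back-substitute for 1:
1 = 1*9 − 2*4
  = −2*13 + 3*9
  = 3*1322 − 305*13
So 13⁻¹ ≡ −305 ≡ 1017 (mod 1322).

1017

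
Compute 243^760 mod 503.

190

Compute successive squares:
760 in binary is 1011111000, i.e. 760 = 512 + 128 + 64 + 32 + 16 + 8.
243^1 ≡ 243 (mod 503)
243^2 ≡ 243^2 = 59049 ≡ 198 (mod 503)
243^4 ≡ 198^2 = 39204 ≡ 473 (mod 503)
243^8 ≡ 473^2 = 223729 ≡ 397 (mod 503)
243^16 ≡ 397^2 = 157609 ≡ 170 (mod 503)
243^32 ≡ 170^2 = 28900 ≡ 229 (mod 503)
243^64 ≡ 229^2 = 52441 ≡ 129 (mod 503)
243^128 ≡ 129^2 = 16641 ≡ 42 (mod 503)
243^256 ≡ 42^2 = 1764 ≡ 255 (mod 503)
243^512 ≡ 255^2 = 65025 ≡ 138 (mod 503)
243^760 = 243^512 × 243^128 × 243^64 × 243^32 × 243^16 × 243^8 ≡ 138 × 42 × 129 × 229 × 170 × 397 (mod 503).
Accumulate the product:
138 × 42 = 5796 ≡ 263
263 × 129 = 33927 ≡ 226
226 × 229 = 51754 ≡ 448
448 × 170 = 76160 ≡ 207
207 × 397 = 82179 ≡ 190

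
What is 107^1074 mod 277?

Compute successive squares:
107^1 ≡ 107 (mod 277)
107^2 ≡ 107^2 = 11449 ≡ 92 (mod 277)
107^4 ≡ 92^2 = 8464 ≡ 154 (mod 277)
107^8 ≡ 154^2 = 23716 ≡ 171 (mod 277)
107^16 ≡ 171^2 = 29241 ≡ 156 (mod 277)
107^32 ≡ 156^2 = 24336 ≡ 237 (mod 277)
107^64 ≡ 237^2 = 56169 ≡ 215 (mod 277)
107^128 ≡ 215^2 = 46225 ≡ 243 (mod 277)
107^256 ≡ 243^2 = 59049 ≡ 48 (mod 277)
107^512 ≡ 48^2 = 2304 ≡ 88 (mod 277)
107^1024 ≡ 88^2 = 7744 ≡ 265 (mod 277)
107^1074 = 107^1024 × 107^32 × 107^16 × 107^2 ≡ 265 × 237 × 156 × 92 (mod 277).
Accumulate the product:
265 × 237 = 62805 ≡ 203
203 × 156 = 31668 ≡ 90
90 × 92 = 8280 ≡ 247

247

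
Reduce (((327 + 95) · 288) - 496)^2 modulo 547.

327 + 95 = 422
422 · 288 = 121536 ≡ 102 (mod 547)
102 - 496 = -394 ≡ 153 (mod 547)
(153)^2 ≡ 435 (mod 547)

435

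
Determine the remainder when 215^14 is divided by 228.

215^1 ≡ 215 (mod 228)
215^2 ≡ 215^2 = 46225 ≡ 169 (mod 228)
215^4 ≡ 169^2 = 28561 ≡ 61 (mod 228)
215^8 ≡ 61^2 = 3721 ≡ 73 (mod 228)
215^14 = 215^8 × 215^4 × 215^2 ≡ 73 × 61 × 169 (mod 228).
Accumulate the product:
73 × 61 = 4453 ≡ 121
121 × 169 = 20449 ≡ 157

157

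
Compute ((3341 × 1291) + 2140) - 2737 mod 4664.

3098

3341 × 1291 = 4313231 ≡ 3695 (mod 4664)
3695 + 2140 = 5835 ≡ 1171 (mod 4664)
1171 - 2737 = -1566 ≡ 3098 (mod 4664)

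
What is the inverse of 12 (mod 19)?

19 = 1·12 + 7
12 = 1·7 + 5
7 = 1·5 + 2
5 = 2·2 + 1
2 = 2·1 + 0
gcd(12, 19) = 1, so the inverse exists.
Bézout: 1 = −5·19 + 8·12.
So 12⁻¹ ≡ 8 (mod 19).

8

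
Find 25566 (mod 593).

67

25566 = 43×593 + 67, so 25566 ≡ 67 (mod 593).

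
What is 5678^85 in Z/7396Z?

Compute successive squares:
85 in binary is 1010101, i.e. 85 = 64 + 16 + 4 + 1.
5678^1 ≡ 5678 (mod 7396)
5678^2 ≡ 5678^2 = 32239684 ≡ 520 (mod 7396)
5678^4 ≡ 520^2 = 270400 ≡ 4144 (mod 7396)
5678^8 ≡ 4144^2 = 17172736 ≡ 6620 (mod 7396)
5678^16 ≡ 6620^2 = 43824400 ≡ 3100 (mod 7396)
5678^32 ≡ 3100^2 = 9610000 ≡ 2596 (mod 7396)
5678^64 ≡ 2596^2 = 6739216 ≡ 1460 (mod 7396)
5678^85 = 5678^64 · 5678^16 · 5678^4 · 5678^1 ≡ 1460 · 3100 · 4144 · 5678 (mod 7396).
Accumulate the product:
1460 · 3100 = 4526000 ≡ 7044
7044 · 4144 = 29190336 ≡ 5720
5720 · 5678 = 32478160 ≡ 2324

2324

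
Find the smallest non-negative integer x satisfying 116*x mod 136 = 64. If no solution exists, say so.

24

gcd(116, 136) = 4, and 4 | 64, so solutions exist.
Divide through by 4: 29*x mod 34 = 16.
29⁻¹ ≡ 27 (mod 34).
x ≡ 27*16 ≡ 24 (mod 34).
The smallest non-negative solution is x = 24.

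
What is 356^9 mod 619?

9 in binary is 1001, i.e. 9 = 8 + 1.
356^1 ≡ 356 (mod 619)
356^2 ≡ 356^2 = 126736 ≡ 460 (mod 619)
356^4 ≡ 460^2 = 211600 ≡ 521 (mod 619)
356^8 ≡ 521^2 = 271441 ≡ 319 (mod 619)
356^9 = 356^8 × 356^1 ≡ 319 × 356 (mod 619).
319 × 356 = 113564 ≡ 287 (mod 619).

287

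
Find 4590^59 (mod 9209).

4710

59 in binary is 111011, i.e. 59 = 32 + 16 + 8 + 2 + 1.
4590^1 ≡ 4590 (mod 9209)
4590^2 ≡ 4590^2 = 21068100 ≡ 7117 (mod 9209)
4590^4 ≡ 7117^2 = 50651689 ≡ 2189 (mod 9209)
4590^8 ≡ 2189^2 = 4791721 ≡ 3041 (mod 9209)
4590^16 ≡ 3041^2 = 9247681 ≡ 1845 (mod 9209)
4590^32 ≡ 1845^2 = 3404025 ≡ 5904 (mod 9209)
4590^59 = 4590^32 × 4590^16 × 4590^8 × 4590^2 × 4590^1 ≡ 5904 × 1845 × 3041 × 7117 × 4590 (mod 9209).
Accumulate the product:
5904 × 1845 = 10892880 ≡ 7842
7842 × 3041 = 23847522 ≡ 5421
5421 × 7117 = 38581257 ≡ 4756
4756 × 4590 = 21830040 ≡ 4710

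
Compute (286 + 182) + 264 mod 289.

286 + 182 = 468 ≡ 179 (mod 289)
179 + 264 = 443 ≡ 154 (mod 289)

154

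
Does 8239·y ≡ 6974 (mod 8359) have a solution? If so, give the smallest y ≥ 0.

gcd(8239, 8359) = 1, so a unique solution mod 8359 exists.
8239⁻¹ ≡ 5503 (mod 8359).
y ≡ 5503·6974 ≡ 1753 (mod 8359).

1753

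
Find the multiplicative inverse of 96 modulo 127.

Apply the Euclidean algorithm and back-substitute:
127 = 1×96 + 31
96 = 3×31 + 3
31 = 10×3 + 1
3 = 3×1 + 0
gcd(96, 127) = 1, so the inverse exists.
Bézout: 1 = 31×127 − 41×96.
So 96⁻¹ ≡ −41 ≡ 86 (mod 127).

86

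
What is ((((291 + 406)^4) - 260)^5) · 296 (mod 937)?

291 + 406 = 697
(697)^4 ≡ 416 (mod 937)
416 - 260 = 156
(156)^5 ≡ 512 (mod 937)
512 · 296 = 151552 ≡ 695 (mod 937)

695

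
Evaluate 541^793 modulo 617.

541^1 ≡ 541 (mod 617)
541^2 ≡ 541^2 = 292681 ≡ 223 (mod 617)
541^4 ≡ 223^2 = 49729 ≡ 369 (mod 617)
541^8 ≡ 369^2 = 136161 ≡ 421 (mod 617)
541^16 ≡ 421^2 = 177241 ≡ 162 (mod 617)
541^32 ≡ 162^2 = 26244 ≡ 330 (mod 617)
541^64 ≡ 330^2 = 108900 ≡ 308 (mod 617)
541^128 ≡ 308^2 = 94864 ≡ 463 (mod 617)
541^256 ≡ 463^2 = 214369 ≡ 270 (mod 617)
541^512 ≡ 270^2 = 72900 ≡ 94 (mod 617)
541^793 = 541^512 × 541^256 × 541^16 × 541^8 × 541^1 ≡ 94 × 270 × 162 × 421 × 541 (mod 617).
Accumulate the product:
94 × 270 = 25380 ≡ 83
83 × 162 = 13446 ≡ 489
489 × 421 = 205869 ≡ 408
408 × 541 = 220728 ≡ 459

459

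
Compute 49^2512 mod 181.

2512 in binary is 100111010000, i.e. 2512 = 2048 + 256 + 128 + 64 + 16.
49^1 ≡ 49 (mod 181)
49^2 ≡ 49^2 = 2401 ≡ 48 (mod 181)
49^4 ≡ 48^2 = 2304 ≡ 132 (mod 181)
49^8 ≡ 132^2 = 17424 ≡ 48 (mod 181)
49^16 ≡ 48^2 = 2304 ≡ 132 (mod 181)
49^32 ≡ 132^2 = 17424 ≡ 48 (mod 181)
49^64 ≡ 48^2 = 2304 ≡ 132 (mod 181)
49^128 ≡ 132^2 = 17424 ≡ 48 (mod 181)
49^256 ≡ 48^2 = 2304 ≡ 132 (mod 181)
49^512 ≡ 132^2 = 17424 ≡ 48 (mod 181)
49^1024 ≡ 48^2 = 2304 ≡ 132 (mod 181)
49^2048 ≡ 132^2 = 17424 ≡ 48 (mod 181)
49^2512 = 49^2048 · 49^256 · 49^128 · 49^64 · 49^16 ≡ 48 · 132 · 48 · 132 · 132 (mod 181).
Accumulate the product:
48 · 132 = 6336 ≡ 1
1 · 48 = 48
48 · 132 = 6336 ≡ 1
1 · 132 = 132

132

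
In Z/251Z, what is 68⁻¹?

251 = 3*68 + 47
68 = 1*47 + 21
47 = 2*21 + 5
21 = 4*5 + 1
5 = 5*1 + 0
gcd(68, 251) = 1, so the inverse exists.
Back-substitute for 1:
1 = 1*21 − 4*5
  = −4*47 + 9*21
  = 9*68 − 13*47
  = −13*251 + 48*68
So 68⁻¹ ≡ 48 (mod 251).

48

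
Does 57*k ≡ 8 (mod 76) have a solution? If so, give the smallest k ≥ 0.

gcd(57, 76) = 19, and 19 does not divide 8.
So the congruence has no solution.

no solution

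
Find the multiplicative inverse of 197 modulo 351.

98

351 = 1·197 + 154
197 = 1·154 + 43
154 = 3·43 + 25
43 = 1·25 + 18
25 = 1·18 + 7
18 = 2·7 + 4
7 = 1·4 + 3
4 = 1·3 + 1
3 = 3·1 + 0
gcd(197, 351) = 1, so the inverse exists.
Bézout: 1 = −55·351 + 98·197.
So 197⁻¹ ≡ 98 (mod 351).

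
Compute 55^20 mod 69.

25

20 in binary is 10100, i.e. 20 = 16 + 4.
55^1 ≡ 55 (mod 69)
55^2 ≡ 55^2 = 3025 ≡ 58 (mod 69)
55^4 ≡ 58^2 = 3364 ≡ 52 (mod 69)
55^8 ≡ 52^2 = 2704 ≡ 13 (mod 69)
55^16 ≡ 13^2 = 169 ≡ 31 (mod 69)
55^20 = 55^16 * 55^4 ≡ 31 * 52 (mod 69).
31 * 52 = 1612 ≡ 25 (mod 69).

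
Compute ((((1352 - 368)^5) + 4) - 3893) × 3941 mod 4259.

1352 - 368 = 984
(984)^5 ≡ 747 (mod 4259)
747 + 4 = 751
751 - 3893 = -3142 ≡ 1117 (mod 4259)
1117 × 3941 = 4402097 ≡ 2550 (mod 4259)

2550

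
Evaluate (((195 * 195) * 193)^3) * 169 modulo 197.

195 * 195 = 38025 ≡ 4 (mod 197)
4 * 193 = 772 ≡ 181 (mod 197)
(181)^3 ≡ 41 (mod 197)
41 * 169 = 6929 ≡ 34 (mod 197)

34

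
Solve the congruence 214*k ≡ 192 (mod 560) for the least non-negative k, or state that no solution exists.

gcd(214, 560) = 2, and 2 | 192, so solutions exist.
Divide through by 2: 107*k ≡ 96 (mod 280).
107⁻¹ ≡ 123 (mod 280).
k ≡ 123*96 ≡ 48 (mod 280).
The smallest non-negative solution is k = 48.

48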